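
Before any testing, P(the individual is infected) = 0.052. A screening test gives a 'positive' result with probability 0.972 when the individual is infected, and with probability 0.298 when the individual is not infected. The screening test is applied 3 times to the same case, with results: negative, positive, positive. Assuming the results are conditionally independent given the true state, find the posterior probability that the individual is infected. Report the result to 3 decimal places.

With H the event that the individual is infected, the joint likelihood of the observed sequence is P(data|H) = 0.028·0.972·0.972 = 0.026454 and P(data|¬H) = 0.702·0.298·0.298 = 0.062340.
Bayes: P(H|data) = 0.052·0.026454 / (0.052·0.026454 + 0.948·0.062340) = 0.0013756/0.060474 = 0.0227.

Posterior P(H) ≈ 0.023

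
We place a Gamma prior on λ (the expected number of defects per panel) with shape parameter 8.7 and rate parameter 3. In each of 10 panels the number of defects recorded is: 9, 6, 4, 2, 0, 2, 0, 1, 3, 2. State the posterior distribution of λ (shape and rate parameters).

The Poisson likelihood adds the total count to the shape and the number of exposure periods to the rate. Here ∑xᵢ = 29 and n = 10, so shape 8.7→37.7 and rate 3→13.

Posterior: Gamma(shape=37.7, rate=13)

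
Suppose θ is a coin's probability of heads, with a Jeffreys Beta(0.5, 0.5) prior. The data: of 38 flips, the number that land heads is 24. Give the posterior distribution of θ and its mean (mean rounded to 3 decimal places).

Observing 24 successes and 14 failures updates Beta(0.5, 0.5) by adding the success and failure counts to the two shape parameters: α = 0.5+24 = 24.5, β = 0.5+14 = 14.5.
Posterior mean = α/(α+β) = 24.5/39 = 0.628.

Posterior: Beta(24.5, 14.5); mean ≈ 0.628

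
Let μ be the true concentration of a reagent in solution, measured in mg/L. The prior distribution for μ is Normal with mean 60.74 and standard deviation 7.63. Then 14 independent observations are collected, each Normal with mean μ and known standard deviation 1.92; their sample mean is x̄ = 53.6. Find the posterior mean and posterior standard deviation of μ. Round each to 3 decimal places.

With known σ, the Normal prior is conjugate. Weight on the data is w = (n/σ²)/(n/σ² + 1/τ₀²) = 3.79774/(3.79774+0.0171771) = 0.99550.
Posterior mean = w·x̄ + (1−w)·μ₀ = 0.99550·53.6 + 0.0045026·60.74 = 53.632. Posterior variance = 1/(3.79774+0.0171771) = 0.262129, so SD = 0.512.

Posterior mean ≈ 53.632; posterior SD ≈ 0.512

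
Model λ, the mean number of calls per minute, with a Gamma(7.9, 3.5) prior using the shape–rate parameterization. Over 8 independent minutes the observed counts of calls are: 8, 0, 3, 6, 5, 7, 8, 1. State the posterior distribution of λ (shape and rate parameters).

Posterior: Gamma(shape=45.9, rate=11.5)

Total count ∑xᵢ = 38 over n = 8 minutes.
Gamma is conjugate to the Poisson likelihood: posterior is Gamma(shape = 7.9+38 = 45.9, rate = 3.5+8 = 11.5).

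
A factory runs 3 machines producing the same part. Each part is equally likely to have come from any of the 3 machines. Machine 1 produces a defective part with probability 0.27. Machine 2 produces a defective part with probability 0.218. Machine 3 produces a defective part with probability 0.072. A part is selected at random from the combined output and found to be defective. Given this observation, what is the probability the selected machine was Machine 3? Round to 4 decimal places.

Posterior probability ≈ 0.1286

P(defective|M1) = 0.27; P(defective|M2) = 0.218; P(defective|M3) = 0.072.
Prior × likelihood for each source: 0.333333·0.27=0.09000, 0.333333·0.218=0.07267, 0.333333·0.072=0.02400. Summing gives P(defective) = 0.18667.
P(Machine 3 | defective) = 0.02400 / 0.18667 = 0.1286.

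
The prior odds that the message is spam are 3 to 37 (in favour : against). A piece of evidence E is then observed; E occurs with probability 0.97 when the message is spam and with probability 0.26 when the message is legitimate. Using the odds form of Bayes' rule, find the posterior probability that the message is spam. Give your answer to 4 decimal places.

Prior odds = 3/37 = 0.081081.
Likelihood ratio for E = 0.97/0.26 = 3.7308.
Posterior odds = prior odds × LR = 0.30249.
Posterior probability = odds/(1+odds) = 0.30249/1.3025 = 0.2322.

Posterior probability ≈ 0.2322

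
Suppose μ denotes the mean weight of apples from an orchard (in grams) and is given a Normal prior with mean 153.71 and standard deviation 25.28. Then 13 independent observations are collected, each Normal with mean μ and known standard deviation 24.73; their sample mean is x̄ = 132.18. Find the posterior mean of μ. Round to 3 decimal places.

With known σ, the Normal prior is conjugate. Weight on the data is w = (n/σ²)/(n/σ² + 1/τ₀²) = 0.0212567/(0.0212567+0.00156475) = 0.93143.
Posterior mean = w·x̄ + (1−w)·μ₀ = 0.93143·132.18 + 0.068565·153.71 = 133.656.

Posterior mean ≈ 133.656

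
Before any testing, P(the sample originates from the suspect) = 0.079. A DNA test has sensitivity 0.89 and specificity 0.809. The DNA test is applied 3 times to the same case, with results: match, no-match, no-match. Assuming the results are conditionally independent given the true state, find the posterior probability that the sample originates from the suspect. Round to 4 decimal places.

Posterior P(H) ≈ 0.0073

With H the event that the sample originates from the suspect, the joint likelihood of the observed sequence is P(data|H) = 0.89·0.11·0.11 = 0.010769 and P(data|¬H) = 0.191·0.809·0.809 = 0.12501.
Bayes: P(H|data) = 0.079·0.010769 / (0.079·0.010769 + 0.921·0.12501) = 0.00085075/0.11598 = 0.0073.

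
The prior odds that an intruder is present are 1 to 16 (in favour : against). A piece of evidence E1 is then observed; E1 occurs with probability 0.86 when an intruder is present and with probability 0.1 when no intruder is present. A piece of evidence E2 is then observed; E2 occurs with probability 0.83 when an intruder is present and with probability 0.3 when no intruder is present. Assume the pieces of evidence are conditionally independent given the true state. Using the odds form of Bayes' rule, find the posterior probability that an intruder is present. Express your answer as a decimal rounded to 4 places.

Prior odds = 1/16 = 0.062500.
Likelihood ratio for E1 = 0.86/0.1 = 8.6000.
Likelihood ratio for E2 = 0.83/0.3 = 2.7667.
Posterior odds = prior odds × LR₁ × LR₂ = 1.4871.
Posterior probability = odds/(1+odds) = 1.4871/2.4871 = 0.5979.

Posterior probability ≈ 0.5979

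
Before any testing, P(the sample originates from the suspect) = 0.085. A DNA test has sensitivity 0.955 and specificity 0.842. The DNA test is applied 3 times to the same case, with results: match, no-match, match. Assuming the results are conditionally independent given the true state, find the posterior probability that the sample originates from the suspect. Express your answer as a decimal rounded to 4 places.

With H the event that the sample originates from the suspect, the joint likelihood of the observed sequence is P(data|H) = 0.955·0.045·0.955 = 0.041041 and P(data|¬H) = 0.158·0.842·0.158 = 0.021020.
Bayes: P(H|data) = 0.085·0.041041 / (0.085·0.041041 + 0.915·0.021020) = 0.0034885/0.022722 = 0.1535.

Posterior P(H) ≈ 0.1535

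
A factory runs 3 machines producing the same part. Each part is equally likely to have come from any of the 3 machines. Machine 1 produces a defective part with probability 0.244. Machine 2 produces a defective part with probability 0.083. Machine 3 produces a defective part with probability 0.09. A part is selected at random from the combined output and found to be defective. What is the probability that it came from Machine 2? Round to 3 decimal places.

Posterior probability ≈ 0.199

Tabulate prior·likelihood by source: [1] prior 0.333333, lik 0.244, product 0.08133; [2] prior 0.333333, lik 0.083, product 0.02767; [3] prior 0.333333, lik 0.09, product 0.03000.
Normalizing constant = 0.13900; the posterior for Machine 2 is its product over the sum, 0.02767/0.13900 = 0.199.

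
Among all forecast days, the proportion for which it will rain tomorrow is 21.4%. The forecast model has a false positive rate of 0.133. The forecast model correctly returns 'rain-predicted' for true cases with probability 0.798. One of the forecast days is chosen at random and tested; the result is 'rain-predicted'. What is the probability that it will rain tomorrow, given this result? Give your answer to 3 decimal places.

P(H | E) ≈ 0.620

Write H for 'it will rain tomorrow'. Prior odds H:¬H = 0.214/0.786 = 0.27226. For the 'rain-predicted' outcome, the likelihood ratio is 0.798/0.133 = 6.0000.
Posterior odds = 0.27226 × 6.0000 = 1.6336, so P(H|E) = 1.6336/(1+1.6336) = 0.620.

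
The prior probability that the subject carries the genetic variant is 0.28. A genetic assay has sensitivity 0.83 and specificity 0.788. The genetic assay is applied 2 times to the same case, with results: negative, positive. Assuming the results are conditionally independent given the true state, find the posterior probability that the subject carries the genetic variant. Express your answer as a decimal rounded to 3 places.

Posterior P(H) ≈ 0.247

Let H be the event that the subject carries the genetic variant; start with P(H) = 0.28. P('positive'|H) = 0.83, P('positive'|¬H) = 0.212.
Update on result 1 ('negative'): P(H) ← 0.17·0.2800 / (0.17·0.2800 + 0.788·0.7200) = 0.047600/0.61496 = 0.0774.
Update on result 2 ('positive'): P(H) ← 0.83·0.0774 / (0.83·0.0774 + 0.212·0.9226) = 0.064245/0.25984 = 0.2473.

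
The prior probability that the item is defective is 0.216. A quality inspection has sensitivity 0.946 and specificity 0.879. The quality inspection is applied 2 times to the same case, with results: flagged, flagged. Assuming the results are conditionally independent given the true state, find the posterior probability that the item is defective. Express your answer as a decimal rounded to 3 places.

Posterior P(H) ≈ 0.944

Let H be the event that the item is defective; start with P(H) = 0.216. P('flagged'|H) = 0.946, P('flagged'|¬H) = 0.121.
Update on result 1 ('flagged'): P(H) ← 0.946·0.2160 / (0.946·0.2160 + 0.121·0.7840) = 0.20434/0.29920 = 0.6829.
Update on result 2 ('flagged'): P(H) ← 0.946·0.6829 / (0.946·0.6829 + 0.121·0.3171) = 0.64606/0.68443 = 0.9439.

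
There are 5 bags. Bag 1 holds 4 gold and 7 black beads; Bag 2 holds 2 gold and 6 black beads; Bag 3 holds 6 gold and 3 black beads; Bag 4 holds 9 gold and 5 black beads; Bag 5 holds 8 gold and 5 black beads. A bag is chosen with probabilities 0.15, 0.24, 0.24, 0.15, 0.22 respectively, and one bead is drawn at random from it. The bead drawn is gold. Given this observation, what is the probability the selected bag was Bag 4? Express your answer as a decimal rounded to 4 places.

Tabulate prior·likelihood by source: [1] prior 0.15, lik 0.3636, product 0.05455; [2] prior 0.24, lik 0.25, product 0.06000; [3] prior 0.24, lik 0.6667, product 0.1600; [4] prior 0.15, lik 0.6429, product 0.09643; [5] prior 0.22, lik 0.6154, product 0.1354.
Normalizing constant = 0.50636; the posterior for Bag 4 is its product over the sum, 0.09643/0.50636 = 0.1904.

Posterior probability ≈ 0.1904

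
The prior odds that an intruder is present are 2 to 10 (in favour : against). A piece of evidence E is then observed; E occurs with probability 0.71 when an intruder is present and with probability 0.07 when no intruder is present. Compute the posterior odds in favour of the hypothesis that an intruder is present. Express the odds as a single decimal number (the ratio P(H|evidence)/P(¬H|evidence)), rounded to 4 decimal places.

Posterior odds ≈ 2.0286

Prior odds = 2/10 = 0.20000. In log-odds, ln(0.20000) = -1.6094.
Add log likelihood ratio: ln(10.143) = 2.3168.
Posterior log-odds = 0.70733, so posterior odds = exp(0.70733) = 2.0286.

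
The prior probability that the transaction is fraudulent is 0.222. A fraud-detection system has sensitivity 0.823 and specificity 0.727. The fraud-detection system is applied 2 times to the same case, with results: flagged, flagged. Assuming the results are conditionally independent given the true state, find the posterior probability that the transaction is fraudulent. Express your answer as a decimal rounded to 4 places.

Posterior P(H) ≈ 0.7217

With H the event that the transaction is fraudulent, the joint likelihood of the observed sequence is P(data|H) = 0.823·0.823 = 0.67733 and P(data|¬H) = 0.273·0.273 = 0.074529.
Bayes: P(H|data) = 0.222·0.67733 / (0.222·0.67733 + 0.778·0.074529) = 0.15037/0.20835 = 0.7217.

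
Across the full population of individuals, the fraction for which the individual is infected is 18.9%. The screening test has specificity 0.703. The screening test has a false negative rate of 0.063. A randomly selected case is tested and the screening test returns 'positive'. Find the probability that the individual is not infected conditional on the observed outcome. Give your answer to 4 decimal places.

P(¬H | E) ≈ 0.5763

Let H be the event that the individual is infected. P(H) = 0.189, so P(¬H) = 0.811. With E the 'positive' result, P(E|H) = 0.937 and P(E|¬H) = 0.297.
P(E) = 0.937·0.189 + 0.297·0.811 = 0.17709 + 0.24087 = 0.41796.
By Bayes' theorem, P(H|E) = 0.17709 / 0.41796 = 0.4237. Hence P(¬H|E) = 1 − 0.4237 = 0.5763.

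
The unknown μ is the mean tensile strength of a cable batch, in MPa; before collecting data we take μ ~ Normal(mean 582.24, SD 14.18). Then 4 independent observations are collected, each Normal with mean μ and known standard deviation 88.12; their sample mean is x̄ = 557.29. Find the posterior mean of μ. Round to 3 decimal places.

Posterior mean ≈ 579.898

Prior precision 1/τ₀² = 1/14.18² = 0.00497333; data precision n/σ² = 4/88.12² = 0.00051512.
Posterior precision = 0.00497333 + 0.00051512 = 0.00548846.
Posterior mean = (0.00497333·582.24 + 0.00051512·557.29) / 0.00548846 = 579.898.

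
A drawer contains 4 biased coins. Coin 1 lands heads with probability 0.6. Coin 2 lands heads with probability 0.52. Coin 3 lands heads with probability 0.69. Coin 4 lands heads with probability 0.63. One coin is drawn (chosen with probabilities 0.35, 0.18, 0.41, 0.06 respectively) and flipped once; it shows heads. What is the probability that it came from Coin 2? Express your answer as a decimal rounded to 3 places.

P(heads|C1) = 0.6; P(heads|C2) = 0.52; P(heads|C3) = 0.69; P(heads|C4) = 0.63.
Prior × likelihood for each source: 0.35·0.6=0.2100, 0.18·0.52=0.09360, 0.41·0.69=0.2829, 0.06·0.63=0.03780. Summing gives P(heads) = 0.62430.
P(Coin 2 | heads) = 0.09360 / 0.62430 = 0.150.

Posterior probability ≈ 0.150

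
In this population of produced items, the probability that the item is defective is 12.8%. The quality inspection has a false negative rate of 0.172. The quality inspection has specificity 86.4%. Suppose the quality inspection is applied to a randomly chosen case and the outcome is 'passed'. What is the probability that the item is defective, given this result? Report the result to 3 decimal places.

Let H be the event that the item is defective. P(H) = 0.128, so P(¬H) = 0.872. With E the 'passed' result, P(E|H) = 0.172 and P(E|¬H) = 0.864.
P(E) = 0.172·0.128 + 0.864·0.872 = 0.022016 + 0.75341 = 0.77542.
By Bayes' theorem, P(H|E) = 0.022016 / 0.77542 = 0.028.

P(H | E) ≈ 0.028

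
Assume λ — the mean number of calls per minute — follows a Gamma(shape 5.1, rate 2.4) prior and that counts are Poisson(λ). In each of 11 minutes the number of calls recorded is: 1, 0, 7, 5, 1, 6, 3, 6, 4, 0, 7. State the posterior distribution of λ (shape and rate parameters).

Posterior: Gamma(shape=45.1, rate=13.4)

The Poisson likelihood adds the total count to the shape and the number of exposure periods to the rate. Here ∑xᵢ = 40 and n = 11, so shape 5.1→45.1 and rate 2.4→13.4.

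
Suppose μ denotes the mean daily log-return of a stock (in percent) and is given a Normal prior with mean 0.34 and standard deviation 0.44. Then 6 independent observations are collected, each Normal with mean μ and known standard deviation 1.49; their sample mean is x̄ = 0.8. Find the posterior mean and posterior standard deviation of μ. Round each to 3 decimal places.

Posterior mean ≈ 0.498; posterior SD ≈ 0.357

With known σ, the Normal prior is conjugate. Weight on the data is w = (n/σ²)/(n/σ² + 1/τ₀²) = 2.70258/(2.70258+5.16529) = 0.34350.
Posterior mean = w·x̄ + (1−w)·μ₀ = 0.34350·0.8 + 0.65650·0.34 = 0.498. Posterior variance = 1/(2.70258+5.16529) = 0.127099, so SD = 0.357.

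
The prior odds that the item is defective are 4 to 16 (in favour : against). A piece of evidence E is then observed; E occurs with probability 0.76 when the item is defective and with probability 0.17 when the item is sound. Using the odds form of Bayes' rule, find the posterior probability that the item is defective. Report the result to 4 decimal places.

Posterior probability ≈ 0.5278

Prior odds = 4/16 = 0.25000.
Likelihood ratio for E = 0.76/0.17 = 4.4706.
Posterior odds = prior odds × LR = 1.1176.
Posterior probability = odds/(1+odds) = 1.1176/2.1176 = 0.5278.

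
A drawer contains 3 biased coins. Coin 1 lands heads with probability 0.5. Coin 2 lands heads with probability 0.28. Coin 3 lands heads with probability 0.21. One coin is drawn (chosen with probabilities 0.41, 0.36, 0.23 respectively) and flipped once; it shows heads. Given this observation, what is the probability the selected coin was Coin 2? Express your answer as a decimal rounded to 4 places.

P(heads|C1) = 0.5; P(heads|C2) = 0.28; P(heads|C3) = 0.21.
Prior × likelihood for each source: 0.41·0.5=0.2050, 0.36·0.28=0.1008, 0.23·0.21=0.04830. Summing gives P(heads) = 0.35410.
P(Coin 2 | heads) = 0.1008 / 0.35410 = 0.2847.

Posterior probability ≈ 0.2847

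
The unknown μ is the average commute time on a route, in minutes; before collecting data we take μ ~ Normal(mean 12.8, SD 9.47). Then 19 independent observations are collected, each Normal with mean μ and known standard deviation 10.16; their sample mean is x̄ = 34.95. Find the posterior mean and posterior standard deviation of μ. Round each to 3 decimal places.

Posterior mean ≈ 33.685; posterior SD ≈ 2.263

Prior precision 1/τ₀² = 1/9.47² = 0.0111506; data precision n/σ² = 19/10.16² = 0.184063.
Posterior precision = 0.0111506 + 0.184063 = 0.195214, giving posterior SD = 1/√0.195214 = 2.263.
Posterior mean = (0.0111506·12.8 + 0.184063·34.95) / 0.195214 = 33.685.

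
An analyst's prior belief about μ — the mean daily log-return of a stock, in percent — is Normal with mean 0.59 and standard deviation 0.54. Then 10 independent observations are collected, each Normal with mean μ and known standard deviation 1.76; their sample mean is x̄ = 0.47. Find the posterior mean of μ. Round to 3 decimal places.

Posterior mean ≈ 0.532

With known σ, the Normal prior is conjugate. Weight on the data is w = (n/σ²)/(n/σ² + 1/τ₀²) = 3.22831/(3.22831+3.42936) = 0.48490.
Posterior mean = w·x̄ + (1−w)·μ₀ = 0.48490·0.47 + 0.51510·0.59 = 0.532.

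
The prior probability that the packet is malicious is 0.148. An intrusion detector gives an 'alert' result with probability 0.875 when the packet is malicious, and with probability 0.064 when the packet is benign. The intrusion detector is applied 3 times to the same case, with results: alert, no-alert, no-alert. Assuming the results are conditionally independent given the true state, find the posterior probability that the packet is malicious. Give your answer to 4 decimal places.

Let H be the event that the packet is malicious; start with P(H) = 0.148. P('alert'|H) = 0.875, P('alert'|¬H) = 0.064.
Update on result 1 ('alert'): P(H) ← 0.875·0.1480 / (0.875·0.1480 + 0.064·0.8520) = 0.12950/0.18403 = 0.7037.
Update on result 2 ('no-alert'): P(H) ← 0.125·0.7037 / (0.125·0.7037 + 0.936·0.2963) = 0.087962/0.36530 = 0.2408.
Update on result 3 ('no-alert'): P(H) ← 0.125·0.2408 / (0.125·0.2408 + 0.936·0.7592) = 0.030099/0.74072 = 0.0406.

Posterior P(H) ≈ 0.0406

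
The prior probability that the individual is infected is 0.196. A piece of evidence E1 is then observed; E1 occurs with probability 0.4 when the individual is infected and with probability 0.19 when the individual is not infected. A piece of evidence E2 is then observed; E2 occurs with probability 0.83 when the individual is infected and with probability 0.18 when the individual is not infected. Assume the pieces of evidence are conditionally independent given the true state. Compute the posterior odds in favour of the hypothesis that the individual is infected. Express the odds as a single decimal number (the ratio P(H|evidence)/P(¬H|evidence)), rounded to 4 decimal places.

Posterior odds ≈ 2.3665

Prior odds = 0.196/(1−0.196) = 0.24378.
Likelihood ratio for E1 = 0.4/0.19 = 2.1053.
Likelihood ratio for E2 = 0.83/0.18 = 4.6111.
Posterior odds = prior odds × LR₁ × LR₂ = 2.3665.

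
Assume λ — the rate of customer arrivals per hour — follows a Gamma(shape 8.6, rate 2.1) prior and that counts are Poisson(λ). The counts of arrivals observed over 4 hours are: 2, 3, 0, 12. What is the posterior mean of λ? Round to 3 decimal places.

Posterior mean ≈ 4.197

Total count ∑xᵢ = 17 over n = 4 hours.
Gamma is conjugate to the Poisson likelihood: posterior is Gamma(shape = 8.6+17 = 25.6, rate = 2.1+4 = 6.1).
E[λ | data] = 25.6/6.1 = 4.197.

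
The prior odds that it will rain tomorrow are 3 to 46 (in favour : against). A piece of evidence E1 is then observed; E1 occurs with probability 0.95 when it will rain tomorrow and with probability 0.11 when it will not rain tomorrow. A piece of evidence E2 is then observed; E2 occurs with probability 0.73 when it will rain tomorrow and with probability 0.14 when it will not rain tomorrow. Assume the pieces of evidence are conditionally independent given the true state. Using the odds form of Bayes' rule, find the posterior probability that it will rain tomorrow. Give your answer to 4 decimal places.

Posterior probability ≈ 0.7460

Prior odds = 3/46 = 0.065217.
Likelihood ratio for E1 = 0.95/0.11 = 8.6364.
Likelihood ratio for E2 = 0.73/0.14 = 5.2143.
Posterior odds = prior odds × LR₁ × LR₂ = 2.9369.
Posterior probability = odds/(1+odds) = 2.9369/3.9369 = 0.7460.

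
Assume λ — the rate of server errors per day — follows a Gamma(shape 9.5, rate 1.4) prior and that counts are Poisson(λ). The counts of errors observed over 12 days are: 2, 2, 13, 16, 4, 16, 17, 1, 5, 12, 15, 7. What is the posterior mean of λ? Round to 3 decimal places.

Posterior mean ≈ 8.918

The Poisson likelihood adds the total count to the shape and the number of exposure periods to the rate. Here ∑xᵢ = 110 and n = 12, so shape 9.5→119.5 and rate 1.4→13.4.
E[λ | data] = 119.5/13.4 = 8.918.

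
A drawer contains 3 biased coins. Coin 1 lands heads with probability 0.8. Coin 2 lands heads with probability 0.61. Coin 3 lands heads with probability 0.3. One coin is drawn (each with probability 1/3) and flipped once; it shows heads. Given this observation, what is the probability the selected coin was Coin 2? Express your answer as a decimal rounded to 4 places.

Posterior probability ≈ 0.3567

Tabulate prior·likelihood by source: [1] prior 0.333333, lik 0.8, product 0.2667; [2] prior 0.333333, lik 0.61, product 0.2033; [3] prior 0.333333, lik 0.3, product 0.1000.
Normalizing constant = 0.57000; the posterior for Coin 2 is its product over the sum, 0.2033/0.57000 = 0.3567.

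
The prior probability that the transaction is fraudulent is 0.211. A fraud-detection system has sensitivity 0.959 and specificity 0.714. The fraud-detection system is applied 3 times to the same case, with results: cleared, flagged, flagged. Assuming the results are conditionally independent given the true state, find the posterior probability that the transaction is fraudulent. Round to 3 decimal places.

Posterior P(H) ≈ 0.147

With H the event that the transaction is fraudulent, the joint likelihood of the observed sequence is P(data|H) = 0.041·0.959·0.959 = 0.037707 and P(data|¬H) = 0.714·0.286·0.286 = 0.058402.
Bayes: P(H|data) = 0.211·0.037707 / (0.211·0.037707 + 0.789·0.058402) = 0.0079562/0.054036 = 0.1472.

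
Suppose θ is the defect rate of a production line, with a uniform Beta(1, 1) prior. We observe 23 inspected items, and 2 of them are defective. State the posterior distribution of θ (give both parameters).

The binomial likelihood is conjugate to the Beta prior: with 2 successes and 21 failures, the posterior is Beta(1+2, 1+21) = Beta(3, 22).

Posterior: Beta(3, 22)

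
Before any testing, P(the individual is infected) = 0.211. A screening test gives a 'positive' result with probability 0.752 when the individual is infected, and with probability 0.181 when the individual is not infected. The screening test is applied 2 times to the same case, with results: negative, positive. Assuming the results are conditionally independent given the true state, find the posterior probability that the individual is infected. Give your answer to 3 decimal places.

Posterior P(H) ≈ 0.252

With H the event that the individual is infected, the joint likelihood of the observed sequence is P(data|H) = 0.248·0.752 = 0.18650 and P(data|¬H) = 0.819·0.181 = 0.14824.
Bayes: P(H|data) = 0.211·0.18650 / (0.211·0.18650 + 0.789·0.14824) = 0.039351/0.15631 = 0.2517.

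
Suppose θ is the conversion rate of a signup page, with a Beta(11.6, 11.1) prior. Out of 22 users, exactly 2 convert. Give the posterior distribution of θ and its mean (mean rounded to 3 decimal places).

Observing 2 successes and 20 failures updates Beta(11.6, 11.1) by adding the success and failure counts to the two shape parameters: α = 11.6+2 = 13.6, β = 11.1+20 = 31.1.
E[θ | data] = 13.6/(13.6+31.1) = 0.304.

Posterior: Beta(13.6, 31.1); mean ≈ 0.304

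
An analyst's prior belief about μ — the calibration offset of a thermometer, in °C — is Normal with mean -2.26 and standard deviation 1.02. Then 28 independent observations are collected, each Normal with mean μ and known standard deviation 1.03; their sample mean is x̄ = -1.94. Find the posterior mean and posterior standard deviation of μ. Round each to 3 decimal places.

With known σ, the Normal prior is conjugate. Weight on the data is w = (n/σ²)/(n/σ² + 1/τ₀²) = 26.3927/(26.3927+0.961169) = 0.96486.
Posterior mean = w·x̄ + (1−w)·μ₀ = 0.96486·-1.94 + 0.035138·-2.26 = -1.951. Posterior variance = 1/(26.3927+0.961169) = 0.0365579, so SD = 0.191.

Posterior mean ≈ -1.951; posterior SD ≈ 0.191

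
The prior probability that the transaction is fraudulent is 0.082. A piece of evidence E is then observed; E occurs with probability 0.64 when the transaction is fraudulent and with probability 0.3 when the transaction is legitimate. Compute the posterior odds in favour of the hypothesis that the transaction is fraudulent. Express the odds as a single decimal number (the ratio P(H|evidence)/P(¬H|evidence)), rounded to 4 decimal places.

Prior odds = 0.082/(1−0.082) = 0.089325.
Likelihood ratio for E = 0.64/0.3 = 2.1333.
Posterior odds = prior odds × LR = 0.19056.

Posterior odds ≈ 0.1906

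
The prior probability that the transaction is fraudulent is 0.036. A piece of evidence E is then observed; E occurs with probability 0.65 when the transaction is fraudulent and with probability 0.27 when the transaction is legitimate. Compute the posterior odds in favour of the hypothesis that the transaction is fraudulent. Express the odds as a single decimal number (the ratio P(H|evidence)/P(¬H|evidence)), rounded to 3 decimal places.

Posterior odds ≈ 0.090

Prior odds = 0.036/(1−0.036) = 0.037344. In log-odds, ln(0.037344) = -3.2876.
Add log likelihood ratio: ln(2.4074) = 0.87855.
Posterior log-odds = -2.4090, so posterior odds = exp(-2.4090) = 0.089903.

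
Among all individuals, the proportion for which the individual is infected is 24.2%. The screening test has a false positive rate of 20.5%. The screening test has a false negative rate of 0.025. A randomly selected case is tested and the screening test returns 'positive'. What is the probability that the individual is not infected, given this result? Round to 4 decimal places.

P(¬H | E) ≈ 0.3971

Let H be the event that the individual is infected. P(H) = 0.242, so P(¬H) = 0.758. With E the 'positive' result, P(E|H) = 0.975 and P(E|¬H) = 0.205.
P(E) = 0.975·0.242 + 0.205·0.758 = 0.23595 + 0.15539 = 0.39134.
By Bayes' theorem, P(H|E) = 0.23595 / 0.39134 = 0.6029. Hence P(¬H|E) = 1 − 0.6029 = 0.3971.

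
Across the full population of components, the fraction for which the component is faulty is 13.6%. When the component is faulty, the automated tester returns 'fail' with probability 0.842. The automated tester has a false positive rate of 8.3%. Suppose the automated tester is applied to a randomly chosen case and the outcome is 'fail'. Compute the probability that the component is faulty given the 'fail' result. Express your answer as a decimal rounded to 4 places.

P(H | E) ≈ 0.6149

Let H be the event that the component is faulty. P(H) = 0.136, so P(¬H) = 0.864. With E the 'fail' result, P(E|H) = 0.842 and P(E|¬H) = 0.083.
P(E) = 0.842·0.136 + 0.083·0.864 = 0.11451 + 0.071712 = 0.18622.
By Bayes' theorem, P(H|E) = 0.11451 / 0.18622 = 0.6149.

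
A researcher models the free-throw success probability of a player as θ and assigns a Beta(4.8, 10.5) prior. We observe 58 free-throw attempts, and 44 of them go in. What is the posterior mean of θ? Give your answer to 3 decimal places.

Observing 44 successes and 14 failures updates Beta(4.8, 10.5) by adding the success and failure counts to the two shape parameters: α = 4.8+44 = 48.8, β = 10.5+14 = 24.5.
Posterior mean = α/(α+β) = 48.8/73.3 = 0.666.

Posterior mean ≈ 0.666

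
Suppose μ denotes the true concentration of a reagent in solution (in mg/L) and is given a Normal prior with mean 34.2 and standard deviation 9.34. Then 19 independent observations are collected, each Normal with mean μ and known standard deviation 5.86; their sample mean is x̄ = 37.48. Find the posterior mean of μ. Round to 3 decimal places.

Posterior mean ≈ 37.413

Prior precision 1/τ₀² = 1/9.34² = 0.0114632; data precision n/σ² = 19/5.86² = 0.553297.
Posterior precision = 0.0114632 + 0.553297 = 0.564760.
Posterior mean = (0.0114632·34.2 + 0.553297·37.48) / 0.564760 = 37.413.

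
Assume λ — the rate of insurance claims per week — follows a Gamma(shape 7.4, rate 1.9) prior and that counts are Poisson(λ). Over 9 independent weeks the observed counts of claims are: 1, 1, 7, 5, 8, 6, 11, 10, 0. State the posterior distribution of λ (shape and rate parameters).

Posterior: Gamma(shape=56.4, rate=10.9)

The Poisson likelihood adds the total count to the shape and the number of exposure periods to the rate. Here ∑xᵢ = 49 and n = 9, so shape 7.4→56.4 and rate 1.9→10.9.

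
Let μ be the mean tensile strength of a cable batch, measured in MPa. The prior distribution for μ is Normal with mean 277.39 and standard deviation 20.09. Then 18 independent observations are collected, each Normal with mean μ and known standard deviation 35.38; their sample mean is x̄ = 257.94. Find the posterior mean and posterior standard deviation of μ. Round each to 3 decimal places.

Prior precision 1/τ₀² = 1/20.09² = 0.00247765; data precision n/σ² = 18/35.38² = 0.0143799.
Posterior precision = 0.00247765 + 0.0143799 = 0.0168576, giving posterior SD = 1/√0.0168576 = 7.702.
Posterior mean = (0.00247765·277.39 + 0.0143799·257.94) / 0.0168576 = 260.799.

Posterior mean ≈ 260.799; posterior SD ≈ 7.702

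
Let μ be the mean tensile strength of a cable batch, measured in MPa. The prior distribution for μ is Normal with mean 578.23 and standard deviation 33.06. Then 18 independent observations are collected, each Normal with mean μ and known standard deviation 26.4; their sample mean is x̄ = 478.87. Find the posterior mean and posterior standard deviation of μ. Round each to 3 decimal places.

With known σ, the Normal prior is conjugate. Weight on the data is w = (n/σ²)/(n/σ² + 1/τ₀²) = 0.0258264/(0.0258264+0.00091494) = 0.96579.
Posterior mean = w·x̄ + (1−w)·μ₀ = 0.96579·478.87 + 0.034215·578.23 = 482.270. Posterior variance = 1/(0.0258264+0.00091494) = 37.3952, so SD = 6.115.

Posterior mean ≈ 482.270; posterior SD ≈ 6.115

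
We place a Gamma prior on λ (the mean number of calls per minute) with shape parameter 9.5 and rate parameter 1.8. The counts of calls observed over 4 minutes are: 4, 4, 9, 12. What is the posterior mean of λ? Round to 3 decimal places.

Posterior mean ≈ 6.638

Total count ∑xᵢ = 29 over n = 4 minutes.
Gamma is conjugate to the Poisson likelihood: posterior is Gamma(shape = 9.5+29 = 38.5, rate = 1.8+4 = 5.8).
E[λ | data] = 38.5/5.8 = 6.638.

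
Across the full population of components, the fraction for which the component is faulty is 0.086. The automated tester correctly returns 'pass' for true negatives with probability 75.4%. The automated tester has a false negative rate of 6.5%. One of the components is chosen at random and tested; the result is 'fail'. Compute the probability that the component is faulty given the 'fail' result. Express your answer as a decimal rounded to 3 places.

P(H | E) ≈ 0.263

Write H for 'the component is faulty'. Prior odds H:¬H = 0.086/0.914 = 0.094092. For the 'fail' outcome, the likelihood ratio is 0.935/0.246 = 3.8008.
Posterior odds = 0.094092 × 3.8008 = 0.35763, so P(H|E) = 0.35763/(1+0.35763) = 0.263.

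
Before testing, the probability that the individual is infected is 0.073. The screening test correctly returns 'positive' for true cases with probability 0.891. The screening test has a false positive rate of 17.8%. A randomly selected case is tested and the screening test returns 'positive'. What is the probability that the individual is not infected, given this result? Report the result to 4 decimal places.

Write H for 'the individual is infected'. Prior odds H:¬H = 0.073/0.927 = 0.078749. For the 'positive' outcome, the likelihood ratio is 0.891/0.178 = 5.0056.
Posterior odds = 0.078749 × 5.0056 = 0.39419, so P(H|E) = 0.39419/(1+0.39419) = 0.2827. Then P(¬H|E) = 1 − 0.2827 = 0.7173.

P(¬H | E) ≈ 0.7173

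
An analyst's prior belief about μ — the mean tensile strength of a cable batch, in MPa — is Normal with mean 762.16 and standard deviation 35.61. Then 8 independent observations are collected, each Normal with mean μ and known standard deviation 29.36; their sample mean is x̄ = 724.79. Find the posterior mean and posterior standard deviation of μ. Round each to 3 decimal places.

Posterior mean ≈ 727.717; posterior SD ≈ 9.966

With known σ, the Normal prior is conjugate. Weight on the data is w = (n/σ²)/(n/σ² + 1/τ₀²) = 0.00928064/(0.00928064+0.00078860) = 0.92168.
Posterior mean = w·x̄ + (1−w)·μ₀ = 0.92168·724.79 + 0.078318·762.16 = 727.717. Posterior variance = 1/(0.00928064+0.00078860) = 99.3124, so SD = 9.966.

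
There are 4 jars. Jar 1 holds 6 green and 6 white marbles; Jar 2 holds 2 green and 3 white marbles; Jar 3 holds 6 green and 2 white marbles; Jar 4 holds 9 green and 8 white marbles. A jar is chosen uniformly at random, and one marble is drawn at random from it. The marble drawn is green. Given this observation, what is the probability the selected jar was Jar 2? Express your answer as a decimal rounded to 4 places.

Posterior probability ≈ 0.1835

Tabulate prior·likelihood by source: [1] prior 0.25, lik 0.5, product 0.1250; [2] prior 0.25, lik 0.4, product 0.1000; [3] prior 0.25, lik 0.75, product 0.1875; [4] prior 0.25, lik 0.5294, product 0.1324.
Normalizing constant = 0.54485; the posterior for Jar 2 is its product over the sum, 0.1000/0.54485 = 0.1835.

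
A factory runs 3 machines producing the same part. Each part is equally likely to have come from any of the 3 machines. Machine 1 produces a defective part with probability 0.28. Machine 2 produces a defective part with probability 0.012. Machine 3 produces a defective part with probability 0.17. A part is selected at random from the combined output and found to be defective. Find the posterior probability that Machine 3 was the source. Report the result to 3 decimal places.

Posterior probability ≈ 0.368

Tabulate prior·likelihood by source: [1] prior 0.333333, lik 0.28, product 0.09333; [2] prior 0.333333, lik 0.012, product 0.004000; [3] prior 0.333333, lik 0.17, product 0.05667.
Normalizing constant = 0.15400; the posterior for Machine 3 is its product over the sum, 0.05667/0.15400 = 0.368.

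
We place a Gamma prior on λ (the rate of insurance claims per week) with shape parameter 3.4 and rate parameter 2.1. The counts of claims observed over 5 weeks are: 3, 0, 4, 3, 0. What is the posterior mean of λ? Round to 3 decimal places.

The Poisson likelihood adds the total count to the shape and the number of exposure periods to the rate. Here ∑xᵢ = 10 and n = 5, so shape 3.4→13.4 and rate 2.1→7.1.
Posterior mean = shape/rate = 13.4/7.1 = 1.887.

Posterior mean ≈ 1.887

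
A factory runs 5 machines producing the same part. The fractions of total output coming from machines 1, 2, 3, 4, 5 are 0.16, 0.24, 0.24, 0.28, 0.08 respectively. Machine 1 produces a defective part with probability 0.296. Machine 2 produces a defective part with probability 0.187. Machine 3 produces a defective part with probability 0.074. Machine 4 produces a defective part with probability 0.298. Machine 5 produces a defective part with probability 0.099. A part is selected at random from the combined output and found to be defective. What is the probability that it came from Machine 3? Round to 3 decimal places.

Tabulate prior·likelihood by source: [1] prior 0.16, lik 0.296, product 0.04736; [2] prior 0.24, lik 0.187, product 0.04488; [3] prior 0.24, lik 0.074, product 0.01776; [4] prior 0.28, lik 0.298, product 0.08344; [5] prior 0.08, lik 0.099, product 0.007920.
Normalizing constant = 0.20136; the posterior for Machine 3 is its product over the sum, 0.01776/0.20136 = 0.088.

Posterior probability ≈ 0.088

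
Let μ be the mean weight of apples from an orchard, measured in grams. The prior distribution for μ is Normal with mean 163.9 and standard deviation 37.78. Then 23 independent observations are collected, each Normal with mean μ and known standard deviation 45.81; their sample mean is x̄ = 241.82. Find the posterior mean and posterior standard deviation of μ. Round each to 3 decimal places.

Posterior mean ≈ 237.138; posterior SD ≈ 9.261

With known σ, the Normal prior is conjugate. Weight on the data is w = (n/σ²)/(n/σ² + 1/τ₀²) = 0.0109599/(0.0109599+0.00070061) = 0.93992.
Posterior mean = w·x̄ + (1−w)·μ₀ = 0.93992·241.82 + 0.060084·163.9 = 237.138. Posterior variance = 1/(0.0109599+0.00070061) = 85.7594, so SD = 9.261.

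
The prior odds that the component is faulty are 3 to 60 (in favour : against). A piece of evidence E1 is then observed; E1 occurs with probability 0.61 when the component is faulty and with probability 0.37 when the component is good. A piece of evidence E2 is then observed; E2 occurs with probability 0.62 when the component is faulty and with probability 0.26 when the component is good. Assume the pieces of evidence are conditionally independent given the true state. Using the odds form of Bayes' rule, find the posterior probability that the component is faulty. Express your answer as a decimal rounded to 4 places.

Prior odds = 3/60 = 0.050000.
Likelihood ratio for E1 = 0.61/0.37 = 1.6486.
Likelihood ratio for E2 = 0.62/0.26 = 2.3846.
Posterior odds = prior odds × LR₁ × LR₂ = 0.19657.
Posterior probability = odds/(1+odds) = 0.19657/1.1966 = 0.1643.

Posterior probability ≈ 0.1643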